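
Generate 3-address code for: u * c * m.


Break into single-operator statements:
t1 = u * c
t2 = t1 * m


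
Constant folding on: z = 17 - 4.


17 - 4 = 13 at compile time
Optimized: z = 13


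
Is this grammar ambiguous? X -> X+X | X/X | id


'id+id/id' has two parse trees (no precedence encoded between + and /)
Ambiguous


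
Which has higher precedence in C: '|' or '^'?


'^' is bitwise XOR (level 4); '|' is bitwise OR (level 3)
Higher level binds tighter
'^' has higher precedence than '|'


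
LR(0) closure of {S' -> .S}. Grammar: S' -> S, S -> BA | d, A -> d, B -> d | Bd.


Start: S' -> .S
For each item with dot before a nonterminal B, add B -> .γ for every B-production
Closure: [S' -> .S, S -> .BA, S -> .d, B -> .d, B -> .Bd]


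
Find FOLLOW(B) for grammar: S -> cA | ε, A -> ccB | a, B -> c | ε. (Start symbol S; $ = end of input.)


$ ∈ FOLLOW(S). For each A -> αBβ: add FIRST(β)\{ε} to FOLLOW(B); if β nullable, add FOLLOW(A).
FOLLOW(B) = {$}


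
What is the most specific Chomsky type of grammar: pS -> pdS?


LHS has context (more than one symbol) and |LHS| ≤ |RHS|
Classification: Type 1 (Context-Sensitive)


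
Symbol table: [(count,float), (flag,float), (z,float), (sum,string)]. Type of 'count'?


Lookup 'count' → type float


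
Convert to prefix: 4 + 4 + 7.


left-to-right (same/higher precedence on left): tree is (+ (+ 4 4) 7)
Prefix: + + 4 4 7


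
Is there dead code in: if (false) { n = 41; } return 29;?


condition is constant false, so the whole block is unreachable
Dead: 'if (false) { n = 41; }'


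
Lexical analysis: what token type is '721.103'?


Pattern: digits with a decimal point
Type: FLOAT_LITERAL


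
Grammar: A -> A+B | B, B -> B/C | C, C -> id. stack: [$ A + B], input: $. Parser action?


handle 'A+B' on top; lookahead ∈ FOLLOW(A) = {+, $}
Action: reduce (A -> A+B)


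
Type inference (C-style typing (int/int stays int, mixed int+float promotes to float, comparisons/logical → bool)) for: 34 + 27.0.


Operand types: int + float
Rule: mixed int/float promotes to float; int/int stays int
Result type: float


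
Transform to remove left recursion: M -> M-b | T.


Left-recursive alternatives: M-b; non-recursive: T
Introduce M': M -> TM', M' -> -bM' | ε


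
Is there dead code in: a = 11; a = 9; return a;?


first assignment to a is overwritten before any read
Dead: 'a = 11'


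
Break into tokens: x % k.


Scan left to right, longest-match per lexeme
Tokens: ID(x), OP(%), ID(k)


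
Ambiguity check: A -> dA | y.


right-linear, alternatives start with distinct terminals 'd' vs 'y': unique leftmost derivation
Unambiguous


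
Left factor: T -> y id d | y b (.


Common prefix: 'y'
Factored: T -> y T', T' -> id d | b (


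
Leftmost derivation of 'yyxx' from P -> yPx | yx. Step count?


Derivation: P => yPx => yyxx
Steps: 2


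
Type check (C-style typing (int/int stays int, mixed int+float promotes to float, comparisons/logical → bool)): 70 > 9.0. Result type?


Operand types: int > float
Rule: comparison yields bool
Result type: bool


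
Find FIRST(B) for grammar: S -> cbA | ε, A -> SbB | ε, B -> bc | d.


Per alternative of B: FIRST(bc) = {b}; FIRST(d) = {d}
FIRST(B) = {b, d}


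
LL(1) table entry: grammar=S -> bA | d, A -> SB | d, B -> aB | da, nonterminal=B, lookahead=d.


For [B, d]: 'd' ∈ FIRST(da)
Entry: B -> da


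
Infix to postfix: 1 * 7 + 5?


Left to right (same or higher precedence on left)
Postfix: 1 7 * 5 +


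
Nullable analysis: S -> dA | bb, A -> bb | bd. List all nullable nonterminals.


A nonterminal is nullable iff some alternative derives ε (directly, or every symbol in it is nullable)
Nullable: {}


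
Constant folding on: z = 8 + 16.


8 + 16 = 24 at compile time
Optimized: z = 24


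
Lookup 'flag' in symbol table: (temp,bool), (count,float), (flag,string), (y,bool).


Lookup 'flag' → type string


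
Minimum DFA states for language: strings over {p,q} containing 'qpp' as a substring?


KMP-style automaton: 3 progress states + 1 absorbing accept = 4
Minimal DFA: 4 states


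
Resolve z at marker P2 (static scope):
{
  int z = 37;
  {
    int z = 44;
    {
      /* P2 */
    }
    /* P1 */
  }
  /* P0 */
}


P2's block does not declare z; resolves to the enclosing declaration at depth 1
z = 44


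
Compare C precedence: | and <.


'<' is relational (level 7); '|' is bitwise OR (level 3)
Higher level binds tighter
'<' has higher precedence than '|'


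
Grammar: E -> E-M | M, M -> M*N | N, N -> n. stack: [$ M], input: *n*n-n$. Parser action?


shift '*' to continue M -> M*N
Action: shift


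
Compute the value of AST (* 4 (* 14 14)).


Evaluate inner: (* 14 14) = 196
Evaluate root: (* 4 196) = 784
Result: 784


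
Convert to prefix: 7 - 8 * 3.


'*' binds tighter: tree is (- 7 (* 8 3))
Prefix: - 7 * 8 3


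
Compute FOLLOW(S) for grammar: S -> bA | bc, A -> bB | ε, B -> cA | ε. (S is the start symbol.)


$ ∈ FOLLOW(S). For each A -> αBβ: add FIRST(β)\{ε} to FOLLOW(B); if β nullable, add FOLLOW(A).
FOLLOW(S) = {$}


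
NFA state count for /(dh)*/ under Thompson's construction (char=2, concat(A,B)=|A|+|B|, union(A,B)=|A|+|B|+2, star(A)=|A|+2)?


Syntax tree has 2 char leaf(s), 0 union(s), 1 star(s)
chars contribute 2×2 = 4; each union adds +2; each star adds +2
Total: 4 + 0 + 2 = 6 states


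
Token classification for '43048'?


Pattern: digits only
Type: INTEGER_LITERAL


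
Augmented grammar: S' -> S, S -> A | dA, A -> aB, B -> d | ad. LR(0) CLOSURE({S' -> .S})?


Start: S' -> .S
For each item with dot before a nonterminal B, add B -> .γ for every B-production
Closure: [S' -> .S, S -> .A, S -> .dA, A -> .aB]


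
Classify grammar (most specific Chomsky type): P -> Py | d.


Left-linear: every RHS is a terminal or one nonterminal followed by a terminal
Classification: Type 3 (Regular)


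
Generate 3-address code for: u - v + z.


Break into single-operator statements:
t1 = u - v
t2 = t1 + z


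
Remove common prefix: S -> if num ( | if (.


Common prefix: 'if'
Factored: S -> if S', S' -> num ( | (


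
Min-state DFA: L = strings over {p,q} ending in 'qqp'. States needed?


Track the longest suffix of input matching a prefix of 'qqp': 4 classes (prefixes of length 0..3)
Minimal DFA: 4 states


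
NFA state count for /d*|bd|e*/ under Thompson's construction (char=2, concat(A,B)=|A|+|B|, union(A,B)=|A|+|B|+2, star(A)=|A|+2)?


Syntax tree has 4 char leaf(s), 2 union(s), 2 star(s)
chars contribute 4×2 = 8; each union adds +2; each star adds +2
Total: 8 + 4 + 4 = 16 states


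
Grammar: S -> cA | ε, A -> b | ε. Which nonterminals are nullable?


A nonterminal is nullable iff some alternative derives ε (directly, or every symbol in it is nullable)
Nullable: {A, S}


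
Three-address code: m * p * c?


Break into single-operator statements:
t1 = m * p
t2 = t1 * c


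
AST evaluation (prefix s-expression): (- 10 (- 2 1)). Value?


Evaluate inner: (- 2 1) = 1
Evaluate root: (- 10 1) = 9
Result: 9


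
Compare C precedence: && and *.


'*' is multiplicative (level 10); '&&' is logical AND (level 2)
Higher level binds tighter
'*' has higher precedence than '&&'


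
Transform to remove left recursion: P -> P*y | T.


Left-recursive alternatives: P*y; non-recursive: T
Introduce P': P -> TP', P' -> *yP' | ε


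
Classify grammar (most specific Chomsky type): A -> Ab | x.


Left-linear: every RHS is a terminal or one nonterminal followed by a terminal
Classification: Type 3 (Regular)


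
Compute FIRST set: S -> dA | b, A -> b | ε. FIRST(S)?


Per alternative of S: FIRST(dA) = {d}; FIRST(b) = {b}
FIRST(S) = {b, d}


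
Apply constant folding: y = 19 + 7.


19 + 7 = 26 at compile time
Optimized: y = 26


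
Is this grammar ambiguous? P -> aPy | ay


balanced a^n…y^n: each string has a unique parse
Unambiguous


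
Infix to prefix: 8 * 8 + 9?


left-to-right (same/higher precedence on left): tree is (+ (* 8 8) 9)
Prefix: + * 8 8 9


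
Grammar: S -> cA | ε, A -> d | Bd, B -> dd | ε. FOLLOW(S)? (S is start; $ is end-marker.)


$ ∈ FOLLOW(S). For each A -> αBβ: add FIRST(β)\{ε} to FOLLOW(B); if β nullable, add FOLLOW(A).
FOLLOW(S) = {$}


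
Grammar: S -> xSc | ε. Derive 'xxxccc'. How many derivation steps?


Derivation: S => xSc => xxScc => xxxSccc => xxxccc
Steps: 4


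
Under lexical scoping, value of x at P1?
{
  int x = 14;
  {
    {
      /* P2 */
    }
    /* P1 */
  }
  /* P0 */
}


P1's block does not declare x; resolves to the enclosing declaration at depth 0
x = 14


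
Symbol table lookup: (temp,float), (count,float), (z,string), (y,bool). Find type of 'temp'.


Lookup 'temp' → type float


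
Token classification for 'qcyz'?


Pattern: letter/underscore followed by alphanumerics, not a keyword
Type: IDENTIFIER


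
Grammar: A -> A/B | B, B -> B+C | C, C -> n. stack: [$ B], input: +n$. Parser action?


shift '+' to continue B -> B+C
Action: shift


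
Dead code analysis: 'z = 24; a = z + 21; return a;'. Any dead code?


z is read by a's definition; a is returned
No dead code


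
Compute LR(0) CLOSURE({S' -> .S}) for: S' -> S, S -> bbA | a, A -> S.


Start: S' -> .S
For each item with dot before a nonterminal B, add B -> .γ for every B-production
Closure: [S' -> .S, S -> .bbA, S -> .a]


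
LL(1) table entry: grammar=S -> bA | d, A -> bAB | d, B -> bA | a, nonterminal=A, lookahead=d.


For [A, d]: 'd' ∈ FIRST(d)
Entry: A -> d


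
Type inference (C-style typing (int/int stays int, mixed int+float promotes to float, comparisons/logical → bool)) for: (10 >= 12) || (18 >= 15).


Operand types: bool || bool
Rule: logical operators take bool operands and yield bool
Result type: bool


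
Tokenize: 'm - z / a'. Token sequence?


Scan left to right, longest-match per lexeme
Tokens: ID(m), OP(-), ID(z), OP(/), ID(a)


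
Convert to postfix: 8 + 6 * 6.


* has higher precedence, evaluate 6*6 first
Postfix: 8 6 6 * +


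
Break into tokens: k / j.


Scan left to right, longest-match per lexeme
Tokens: ID(k), OP(/), ID(j)


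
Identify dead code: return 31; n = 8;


statement follows a return and is unreachable
Dead: 'n = 8'


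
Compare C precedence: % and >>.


'%' is multiplicative (level 10); '>>' is shift (level 8)
Higher level binds tighter
'%' has higher precedence than '>>'


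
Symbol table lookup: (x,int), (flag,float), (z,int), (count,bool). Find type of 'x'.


Lookup 'x' → type int


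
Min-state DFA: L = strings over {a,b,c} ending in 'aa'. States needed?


Track the longest suffix of input matching a prefix of 'aa': 3 classes (prefixes of length 0..2)
Minimal DFA: 3 states


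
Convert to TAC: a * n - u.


Break into single-operator statements:
t1 = a * n
t2 = t1 - u


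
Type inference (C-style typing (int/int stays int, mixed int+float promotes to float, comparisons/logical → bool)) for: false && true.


Operand types: bool && bool
Rule: logical operators take bool operands and yield bool
Result type: bool


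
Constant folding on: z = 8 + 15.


8 + 15 = 23 at compile time
Optimized: z = 23


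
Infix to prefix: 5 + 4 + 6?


left-to-right (same/higher precedence on left): tree is (+ (+ 5 4) 6)
Prefix: + + 5 4 6


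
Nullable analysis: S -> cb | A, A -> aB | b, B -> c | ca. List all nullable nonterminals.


A nonterminal is nullable iff some alternative derives ε (directly, or every symbol in it is nullable)
Nullable: {}


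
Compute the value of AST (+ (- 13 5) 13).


Evaluate inner: (- 13 5) = 8
Evaluate root: (+ 8 13) = 21
Result: 21


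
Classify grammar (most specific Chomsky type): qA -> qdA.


LHS has context (more than one symbol) and |LHS| ≤ |RHS|
Classification: Type 1 (Context-Sensitive)


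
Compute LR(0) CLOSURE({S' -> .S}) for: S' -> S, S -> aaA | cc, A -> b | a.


Start: S' -> .S
For each item with dot before a nonterminal B, add B -> .γ for every B-production
Closure: [S' -> .S, S -> .aaA, S -> .cc]


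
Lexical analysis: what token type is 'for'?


Pattern: reserved word
Type: KEYWORD


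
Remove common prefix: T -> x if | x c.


Common prefix: 'x'
Factored: T -> x T', T' -> if | c


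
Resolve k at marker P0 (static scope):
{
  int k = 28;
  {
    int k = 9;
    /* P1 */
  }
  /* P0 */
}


k declared in the same block as P0
k = 28


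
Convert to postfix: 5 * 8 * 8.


Left to right (same or higher precedence on left)
Postfix: 5 8 * 8 *


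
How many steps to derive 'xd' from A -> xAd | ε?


Derivation: A => xAd => xd
Steps: 2


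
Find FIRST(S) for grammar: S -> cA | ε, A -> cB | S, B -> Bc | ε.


Per alternative of S: FIRST(cA) = {c}; FIRST(ε) = {ε}
FIRST(S) = {c, ε}


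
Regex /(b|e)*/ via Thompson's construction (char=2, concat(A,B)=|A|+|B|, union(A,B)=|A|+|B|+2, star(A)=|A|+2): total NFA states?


Syntax tree has 2 char leaf(s), 1 union(s), 1 star(s)
chars contribute 2×2 = 4; each union adds +2; each star adds +2
Total: 4 + 2 + 2 = 8 states


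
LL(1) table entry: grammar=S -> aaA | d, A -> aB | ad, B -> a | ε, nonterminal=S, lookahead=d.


For [S, d]: 'd' ∈ FIRST(d)
Entry: S -> d


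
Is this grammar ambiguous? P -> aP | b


right-linear, alternatives start with distinct terminals 'a' vs 'b': unique leftmost derivation
Unambiguous


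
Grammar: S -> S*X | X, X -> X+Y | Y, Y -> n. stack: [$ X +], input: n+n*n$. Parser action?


no handle; shift 'n'
Action: shift


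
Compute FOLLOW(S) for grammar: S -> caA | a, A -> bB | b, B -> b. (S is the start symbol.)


$ ∈ FOLLOW(S). For each A -> αBβ: add FIRST(β)\{ε} to FOLLOW(B); if β nullable, add FOLLOW(A).
FOLLOW(S) = {$}


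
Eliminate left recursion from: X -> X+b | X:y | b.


Left-recursive alternatives: X+b, X:y; non-recursive: b
Introduce X': X -> bX', X' -> +bX' | :yX' | ε


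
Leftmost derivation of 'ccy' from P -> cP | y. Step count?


Derivation: P => cP => ccP => ccy
Steps: 3


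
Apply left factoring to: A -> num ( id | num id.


Common prefix: 'num'
Factored: A -> num A', A' -> ( id | id


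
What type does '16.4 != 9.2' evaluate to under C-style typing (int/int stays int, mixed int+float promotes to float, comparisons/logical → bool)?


Operand types: float != float
Rule: comparison yields bool
Result type: bool


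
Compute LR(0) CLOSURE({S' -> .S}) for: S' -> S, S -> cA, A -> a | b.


Start: S' -> .S
For each item with dot before a nonterminal B, add B -> .γ for every B-production
Closure: [S' -> .S, S -> .cA]


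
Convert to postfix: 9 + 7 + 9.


Left to right (same or higher precedence on left)
Postfix: 9 7 + 9 +


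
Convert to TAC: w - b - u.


Break into single-operator statements:
t1 = w - b
t2 = t1 - u


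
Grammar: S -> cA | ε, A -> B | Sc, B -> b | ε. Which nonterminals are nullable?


A nonterminal is nullable iff some alternative derives ε (directly, or every symbol in it is nullable)
Nullable: {A, B, S}


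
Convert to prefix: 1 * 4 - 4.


left-to-right (same/higher precedence on left): tree is (- (* 1 4) 4)
Prefix: - * 1 4 4


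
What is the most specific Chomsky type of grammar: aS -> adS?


LHS has context (more than one symbol) and |LHS| ≤ |RHS|
Classification: Type 1 (Context-Sensitive)


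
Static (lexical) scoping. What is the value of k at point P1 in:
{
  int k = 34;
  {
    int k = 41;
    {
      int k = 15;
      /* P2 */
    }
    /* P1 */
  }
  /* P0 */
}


k declared in the same block as P1
k = 41


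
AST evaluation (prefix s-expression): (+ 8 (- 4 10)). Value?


Evaluate inner: (- 4 10) = -6
Evaluate root: (+ 8 -6) = 2
Result: 2


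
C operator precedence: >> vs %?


'%' is multiplicative (level 10); '>>' is shift (level 8)
Higher level binds tighter
'%' has higher precedence than '>>'


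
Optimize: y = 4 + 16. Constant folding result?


4 + 16 = 20 at compile time
Optimized: y = 20


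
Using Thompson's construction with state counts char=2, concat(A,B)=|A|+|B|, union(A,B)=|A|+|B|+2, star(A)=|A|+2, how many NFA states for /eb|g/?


Syntax tree has 3 char leaf(s), 1 union(s), 0 star(s)
chars contribute 3×2 = 6; each union adds +2; each star adds +2
Total: 6 + 2 + 0 = 8 states


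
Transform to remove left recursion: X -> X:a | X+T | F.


Left-recursive alternatives: X:a, X+T; non-recursive: F
Introduce X': X -> FX', X' -> :aX' | +TX' | ε


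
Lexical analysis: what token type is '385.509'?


Pattern: digits with a decimal point
Type: FLOAT_LITERAL


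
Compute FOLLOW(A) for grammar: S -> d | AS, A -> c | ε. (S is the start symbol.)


$ ∈ FOLLOW(S). For each A -> αBβ: add FIRST(β)\{ε} to FOLLOW(B); if β nullable, add FOLLOW(A).
FOLLOW(A) = {c, d}


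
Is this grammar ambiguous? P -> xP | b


right-linear, alternatives start with distinct terminals 'x' vs 'b': unique leftmost derivation
Unambiguous


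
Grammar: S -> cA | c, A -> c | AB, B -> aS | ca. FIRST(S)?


Per alternative of S: FIRST(cA) = {c}; FIRST(c) = {c}
FIRST(S) = {c}


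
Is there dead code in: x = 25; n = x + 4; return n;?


x is read by n's definition; n is returned
No dead code


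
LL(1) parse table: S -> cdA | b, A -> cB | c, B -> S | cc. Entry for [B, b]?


For [B, b]: 'b' ∈ FIRST(S)
Entry: B -> S


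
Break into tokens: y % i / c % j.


Scan left to right, longest-match per lexeme
Tokens: ID(y), OP(%), ID(i), OP(/), ID(c), OP(%), ID(j)


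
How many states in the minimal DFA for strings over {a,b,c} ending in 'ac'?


Track the longest suffix of input matching a prefix of 'ac': 3 classes (prefixes of length 0..2)
Minimal DFA: 3 states


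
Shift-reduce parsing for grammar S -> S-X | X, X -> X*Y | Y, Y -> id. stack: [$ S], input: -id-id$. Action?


shift '-' to continue S -> S-X
Action: shift


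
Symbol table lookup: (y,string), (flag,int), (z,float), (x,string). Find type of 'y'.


Lookup 'y' → type string


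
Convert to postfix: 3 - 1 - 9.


Left to right (same or higher precedence on left)
Postfix: 3 1 - 9 -


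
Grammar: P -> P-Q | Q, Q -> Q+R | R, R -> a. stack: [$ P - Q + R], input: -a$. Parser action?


handle 'Q+R' on top
Action: reduce (Q -> Q+R)


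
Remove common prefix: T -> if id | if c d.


Common prefix: 'if'
Factored: T -> if T', T' -> id | c d


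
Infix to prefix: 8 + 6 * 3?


'*' binds tighter: tree is (+ 8 (* 6 3))
Prefix: + 8 * 6 3


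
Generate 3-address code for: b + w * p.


Break into single-operator statements:
t1 = w * p
t2 = b + t1


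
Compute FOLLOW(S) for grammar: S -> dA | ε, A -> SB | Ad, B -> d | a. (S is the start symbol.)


$ ∈ FOLLOW(S). For each A -> αBβ: add FIRST(β)\{ε} to FOLLOW(B); if β nullable, add FOLLOW(A).
FOLLOW(S) = {$, a, d}


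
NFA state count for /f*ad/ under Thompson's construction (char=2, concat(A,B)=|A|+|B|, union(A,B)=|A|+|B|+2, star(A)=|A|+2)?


Syntax tree has 3 char leaf(s), 0 union(s), 1 star(s)
chars contribute 3×2 = 6; each union adds +2; each star adds +2
Total: 6 + 0 + 2 = 8 states


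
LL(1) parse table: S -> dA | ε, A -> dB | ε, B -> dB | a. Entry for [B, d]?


For [B, d]: 'd' ∈ FIRST(dB)
Entry: B -> dB


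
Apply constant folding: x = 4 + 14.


4 + 14 = 18 at compile time
Optimized: x = 18


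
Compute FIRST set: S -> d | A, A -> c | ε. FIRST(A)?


Per alternative of A: FIRST(c) = {c}; FIRST(ε) = {ε}
FIRST(A) = {c, ε}


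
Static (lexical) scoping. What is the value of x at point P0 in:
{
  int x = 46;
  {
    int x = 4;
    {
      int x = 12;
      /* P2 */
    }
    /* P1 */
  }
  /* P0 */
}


x declared in the same block as P0
x = 46


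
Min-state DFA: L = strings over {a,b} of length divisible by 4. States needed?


Track length mod 4: states 0..3, accept at 0
Minimal DFA: 4 states


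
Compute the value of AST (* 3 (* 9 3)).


Evaluate inner: (* 9 3) = 27
Evaluate root: (* 3 27) = 81
Result: 81


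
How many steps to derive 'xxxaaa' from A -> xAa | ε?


Derivation: A => xAa => xxAaa => xxxAaaa => xxxaaa
Steps: 4


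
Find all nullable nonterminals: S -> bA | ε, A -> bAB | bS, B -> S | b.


A nonterminal is nullable iff some alternative derives ε (directly, or every symbol in it is nullable)
Nullable: {B, S}


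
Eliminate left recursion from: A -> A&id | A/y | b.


Left-recursive alternatives: A&id, A/y; non-recursive: b
Introduce A': A -> bA', A' -> &idA' | /yA' | ε


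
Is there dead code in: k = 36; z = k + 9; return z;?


k is read by z's definition; z is returned
No dead code


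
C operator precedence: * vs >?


'*' is multiplicative (level 10); '>' is relational (level 7)
Higher level binds tighter
'*' has higher precedence than '>'


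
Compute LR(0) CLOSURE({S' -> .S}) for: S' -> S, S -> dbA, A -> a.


Start: S' -> .S
For each item with dot before a nonterminal B, add B -> .γ for every B-production
Closure: [S' -> .S, S -> .dbA]


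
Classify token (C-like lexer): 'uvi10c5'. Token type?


Pattern: letter/underscore followed by alphanumerics, not a keyword
Type: IDENTIFIER


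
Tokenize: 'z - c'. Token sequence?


Scan left to right, longest-match per lexeme
Tokens: ID(z), OP(-), ID(c)


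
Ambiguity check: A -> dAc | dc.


balanced d^n…c^n: each string has a unique parse
Unambiguous


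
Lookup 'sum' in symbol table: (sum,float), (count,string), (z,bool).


Lookup 'sum' → type float


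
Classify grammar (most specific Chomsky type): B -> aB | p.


Right-linear: every RHS is a terminal or a terminal followed by one nonterminal
Classification: Type 3 (Regular)


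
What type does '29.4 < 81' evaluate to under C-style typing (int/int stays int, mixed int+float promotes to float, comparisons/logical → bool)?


Operand types: float < int
Rule: comparison yields bool
Result type: bool


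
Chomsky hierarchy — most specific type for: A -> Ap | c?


Left-linear: every RHS is a terminal or one nonterminal followed by a terminal
Classification: Type 3 (Regular)


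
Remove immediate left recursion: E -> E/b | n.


Left-recursive alternatives: E/b; non-recursive: n
Introduce E': E -> nE', E' -> /bE' | ε


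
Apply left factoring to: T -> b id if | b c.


Common prefix: 'b'
Factored: T -> b T', T' -> id if | c


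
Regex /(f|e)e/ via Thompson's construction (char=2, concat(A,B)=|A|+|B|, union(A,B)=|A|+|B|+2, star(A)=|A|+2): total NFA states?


Syntax tree has 3 char leaf(s), 1 union(s), 0 star(s)
chars contribute 3×2 = 6; each union adds +2; each star adds +2
Total: 6 + 2 + 0 = 8 states


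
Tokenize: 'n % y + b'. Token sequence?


Scan left to right, longest-match per lexeme
Tokens: ID(n), OP(%), ID(y), OP(+), ID(b)


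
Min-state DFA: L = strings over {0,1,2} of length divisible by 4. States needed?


Track length mod 4: states 0..3, accept at 0
Minimal DFA: 4 states


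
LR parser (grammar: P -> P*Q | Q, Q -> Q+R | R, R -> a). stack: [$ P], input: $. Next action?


start symbol P on stack, input exhausted
Action: accept


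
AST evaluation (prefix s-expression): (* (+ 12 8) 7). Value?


Evaluate inner: (+ 12 8) = 20
Evaluate root: (* 20 7) = 140
Result: 140


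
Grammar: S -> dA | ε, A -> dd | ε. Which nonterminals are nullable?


A nonterminal is nullable iff some alternative derives ε (directly, or every symbol in it is nullable)
Nullable: {A, S}


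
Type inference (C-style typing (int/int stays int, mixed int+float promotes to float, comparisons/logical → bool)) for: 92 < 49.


Operand types: int < int
Rule: comparison yields bool
Result type: bool


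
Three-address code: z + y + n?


Break into single-operator statements:
t1 = z + y
t2 = t1 + n


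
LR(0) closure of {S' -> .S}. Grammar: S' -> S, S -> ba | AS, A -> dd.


Start: S' -> .S
For each item with dot before a nonterminal B, add B -> .γ for every B-production
Closure: [S' -> .S, S -> .ba, S -> .AS, A -> .dd]


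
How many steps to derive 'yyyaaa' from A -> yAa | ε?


Derivation: A => yAa => yyAaa => yyyAaaa => yyyaaa
Steps: 4


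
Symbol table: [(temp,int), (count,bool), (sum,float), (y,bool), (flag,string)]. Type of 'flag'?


Lookup 'flag' → type string


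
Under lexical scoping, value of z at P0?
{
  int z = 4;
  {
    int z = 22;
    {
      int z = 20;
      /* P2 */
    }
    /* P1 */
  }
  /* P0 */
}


z declared in the same block as P0
z = 4


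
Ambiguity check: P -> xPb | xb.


balanced x^n…b^n: each string has a unique parse
Unambiguous


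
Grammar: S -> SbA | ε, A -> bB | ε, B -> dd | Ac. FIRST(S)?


Per alternative of S: FIRST(SbA) = {b}; FIRST(ε) = {ε}
FIRST(S) = {b, ε}


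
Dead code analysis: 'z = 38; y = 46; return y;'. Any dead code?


z is assigned but never read
Dead: 'z = 38'


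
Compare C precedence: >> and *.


'*' is multiplicative (level 10); '>>' is shift (level 8)
Higher level binds tighter
'*' has higher precedence than '>>'


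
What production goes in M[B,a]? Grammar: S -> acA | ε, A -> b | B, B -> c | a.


For [B, a]: 'a' ∈ FIRST(a)
Entry: B -> a


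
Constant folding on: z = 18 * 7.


18 * 7 = 126 at compile time
Optimized: z = 126


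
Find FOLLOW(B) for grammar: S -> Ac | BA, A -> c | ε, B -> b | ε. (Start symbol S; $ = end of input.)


$ ∈ FOLLOW(S). For each A -> αBβ: add FIRST(β)\{ε} to FOLLOW(B); if β nullable, add FOLLOW(A).
FOLLOW(B) = {$, c}


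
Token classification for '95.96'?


Pattern: digits with a decimal point
Type: FLOAT_LITERAL


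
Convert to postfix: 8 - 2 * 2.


* has higher precedence, evaluate 2*2 first
Postfix: 8 2 2 * -


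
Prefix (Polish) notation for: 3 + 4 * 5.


'*' binds tighter: tree is (+ 3 (* 4 5))
Prefix: + 3 * 4 5


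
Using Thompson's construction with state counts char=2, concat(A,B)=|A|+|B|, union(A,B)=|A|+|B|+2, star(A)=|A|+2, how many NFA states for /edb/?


Syntax tree has 3 char leaf(s), 0 union(s), 0 star(s)
chars contribute 3×2 = 6; each union adds +2; each star adds +2
Total: 6 + 0 + 0 = 6 states


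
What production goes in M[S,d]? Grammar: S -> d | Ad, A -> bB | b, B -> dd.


For [S, d]: 'd' ∈ FIRST(d)
Entry: S -> d


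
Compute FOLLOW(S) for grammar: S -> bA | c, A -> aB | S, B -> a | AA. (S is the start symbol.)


$ ∈ FOLLOW(S). For each A -> αBβ: add FIRST(β)\{ε} to FOLLOW(B); if β nullable, add FOLLOW(A).
FOLLOW(S) = {$, a, b, c}


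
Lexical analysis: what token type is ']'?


Pattern: delimiter/punctuation
Type: PUNCTUATION


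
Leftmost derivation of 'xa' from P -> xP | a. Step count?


Derivation: P => xP => xa
Steps: 2


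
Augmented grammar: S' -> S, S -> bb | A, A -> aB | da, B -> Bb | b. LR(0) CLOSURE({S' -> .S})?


Start: S' -> .S
For each item with dot before a nonterminal B, add B -> .γ for every B-production
Closure: [S' -> .S, S -> .bb, S -> .A, A -> .aB, A -> .da]


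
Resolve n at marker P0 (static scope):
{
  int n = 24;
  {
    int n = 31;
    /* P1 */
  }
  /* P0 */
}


n declared in the same block as P0
n = 24


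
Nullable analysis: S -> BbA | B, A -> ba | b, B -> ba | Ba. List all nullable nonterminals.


A nonterminal is nullable iff some alternative derives ε (directly, or every symbol in it is nullable)
Nullable: {}


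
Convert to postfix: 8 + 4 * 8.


* has higher precedence, evaluate 4*8 first
Postfix: 8 4 8 * +


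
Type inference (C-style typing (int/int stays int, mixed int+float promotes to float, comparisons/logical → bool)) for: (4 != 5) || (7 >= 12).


Operand types: bool || bool
Rule: logical operators take bool operands and yield bool
Result type: bool


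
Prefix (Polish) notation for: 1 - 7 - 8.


left-to-right (same/higher precedence on left): tree is (- (- 1 7) 8)
Prefix: - - 1 7 8


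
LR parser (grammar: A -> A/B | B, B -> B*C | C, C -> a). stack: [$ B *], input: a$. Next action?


no handle; shift 'a'
Action: shift


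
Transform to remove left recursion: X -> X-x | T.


Left-recursive alternatives: X-x; non-recursive: T
Introduce X': X -> TX', X' -> -xX' | ε


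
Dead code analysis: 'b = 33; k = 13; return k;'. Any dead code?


b is assigned but never read
Dead: 'b = 33'


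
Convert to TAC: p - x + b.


Break into single-operator statements:
t1 = p - x
t2 = t1 + b


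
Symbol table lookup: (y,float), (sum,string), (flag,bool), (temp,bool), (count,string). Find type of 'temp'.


Lookup 'temp' → type bool


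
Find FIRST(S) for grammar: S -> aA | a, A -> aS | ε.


Per alternative of S: FIRST(aA) = {a}; FIRST(a) = {a}
FIRST(S) = {a}


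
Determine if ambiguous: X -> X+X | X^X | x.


'x+x^x' has two parse trees (no precedence encoded between + and ^)
Ambiguous


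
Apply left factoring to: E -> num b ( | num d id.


Common prefix: 'num'
Factored: E -> num E', E' -> b ( | d id


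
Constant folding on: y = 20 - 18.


20 - 18 = 2 at compile time
Optimized: y = 2


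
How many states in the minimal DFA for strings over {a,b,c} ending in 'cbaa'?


Track the longest suffix of input matching a prefix of 'cbaa': 5 classes (prefixes of length 0..4)
Minimal DFA: 5 states


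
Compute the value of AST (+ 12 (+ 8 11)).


Evaluate inner: (+ 8 11) = 19
Evaluate root: (+ 12 19) = 31
Result: 31


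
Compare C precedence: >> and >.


'>>' is shift (level 8); '>' is relational (level 7)
Higher level binds tighter
'>>' has higher precedence than '>'


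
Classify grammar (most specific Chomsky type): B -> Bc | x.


Left-linear: every RHS is a terminal or one nonterminal followed by a terminal
Classification: Type 3 (Regular)


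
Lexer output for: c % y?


Scan left to right, longest-match per lexeme
Tokens: ID(c), OP(%), ID(y)


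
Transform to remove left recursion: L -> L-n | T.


Left-recursive alternatives: L-n; non-recursive: T
Introduce L': L -> TL', L' -> -nL' | ε


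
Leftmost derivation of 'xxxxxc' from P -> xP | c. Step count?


Derivation: P => xP => xxP => xxxP => xxxxP => xxxxxP => xxxxxc
Steps: 6


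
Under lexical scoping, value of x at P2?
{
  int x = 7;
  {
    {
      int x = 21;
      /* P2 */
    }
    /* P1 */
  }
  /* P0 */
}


x declared in the same block as P2
x = 21


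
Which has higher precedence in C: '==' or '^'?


'==' is equality (level 6); '^' is bitwise XOR (level 4)
Higher level binds tighter
'==' has higher precedence than '^'


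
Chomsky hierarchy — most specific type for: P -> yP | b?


Right-linear: every RHS is a terminal or a terminal followed by one nonterminal
Classification: Type 3 (Regular)


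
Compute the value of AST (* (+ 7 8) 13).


Evaluate inner: (+ 7 8) = 15
Evaluate root: (* 15 13) = 195
Result: 195


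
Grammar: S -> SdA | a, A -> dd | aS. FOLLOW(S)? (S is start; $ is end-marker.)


$ ∈ FOLLOW(S). For each A -> αBβ: add FIRST(β)\{ε} to FOLLOW(B); if β nullable, add FOLLOW(A).
FOLLOW(S) = {$, d}


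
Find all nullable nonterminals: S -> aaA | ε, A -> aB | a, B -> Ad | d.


A nonterminal is nullable iff some alternative derives ε (directly, or every symbol in it is nullable)
Nullable: {S}


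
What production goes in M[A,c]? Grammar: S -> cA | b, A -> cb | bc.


For [A, c]: 'c' ∈ FIRST(cb)
Entry: A -> cb


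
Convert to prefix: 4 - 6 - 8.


left-to-right (same/higher precedence on left): tree is (- (- 4 6) 8)
Prefix: - - 4 6 8


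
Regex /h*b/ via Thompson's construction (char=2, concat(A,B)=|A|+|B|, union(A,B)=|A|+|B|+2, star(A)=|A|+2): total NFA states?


Syntax tree has 2 char leaf(s), 0 union(s), 1 star(s)
chars contribute 2×2 = 4; each union adds +2; each star adds +2
Total: 4 + 0 + 2 = 6 states


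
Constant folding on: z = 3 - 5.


3 - 5 = -2 at compile time
Optimized: z = -2


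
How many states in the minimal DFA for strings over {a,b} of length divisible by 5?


Track length mod 5: states 0..4, accept at 0
Minimal DFA: 5 states


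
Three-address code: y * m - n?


Break into single-operator statements:
t1 = y * m
t2 = t1 - n


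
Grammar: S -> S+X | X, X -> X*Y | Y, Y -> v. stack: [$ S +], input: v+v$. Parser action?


no handle ('S+' is not any RHS); shift 'v'
Action: shift


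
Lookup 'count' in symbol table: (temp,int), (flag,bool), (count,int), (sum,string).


Lookup 'count' → type int


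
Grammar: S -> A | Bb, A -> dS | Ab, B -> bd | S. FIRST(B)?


Per alternative of B: FIRST(bd) = {b}; FIRST(S) = {b, d}
FIRST(B) = {b, d}


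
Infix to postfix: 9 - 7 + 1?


Left to right (same or higher precedence on left)
Postfix: 9 7 - 1 +


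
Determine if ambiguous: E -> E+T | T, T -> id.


precedence layered via separate nonterminal T: deterministic
Unambiguous


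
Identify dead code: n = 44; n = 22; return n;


first assignment to n is overwritten before any read
Dead: 'n = 44'


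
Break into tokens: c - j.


Scan left to right, longest-match per lexeme
Tokens: ID(c), OP(-), ID(j)


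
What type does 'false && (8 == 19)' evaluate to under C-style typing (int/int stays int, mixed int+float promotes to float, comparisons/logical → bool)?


Operand types: bool && bool
Rule: logical operators take bool operands and yield bool
Result type: bool


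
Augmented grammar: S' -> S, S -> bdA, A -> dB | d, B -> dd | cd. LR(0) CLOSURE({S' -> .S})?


Start: S' -> .S
For each item with dot before a nonterminal B, add B -> .γ for every B-production
Closure: [S' -> .S, S -> .bdA]


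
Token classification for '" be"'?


Pattern: double-quoted sequence
Type: STRING_LITERAL


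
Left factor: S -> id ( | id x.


Common prefix: 'id'
Factored: S -> id S', S' -> ( | x


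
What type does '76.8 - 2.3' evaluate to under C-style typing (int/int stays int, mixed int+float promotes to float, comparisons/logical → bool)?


Operand types: float - float
Rule: mixed int/float promotes to float; int/int stays int
Result type: float


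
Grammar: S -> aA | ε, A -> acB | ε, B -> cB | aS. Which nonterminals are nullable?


A nonterminal is nullable iff some alternative derives ε (directly, or every symbol in it is nullable)
Nullable: {A, S}


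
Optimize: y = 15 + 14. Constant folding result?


15 + 14 = 29 at compile time
Optimized: y = 29


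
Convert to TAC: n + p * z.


Break into single-operator statements:
t1 = p * z
t2 = n + t1


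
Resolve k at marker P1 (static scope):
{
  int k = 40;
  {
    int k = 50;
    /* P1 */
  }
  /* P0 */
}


k declared in the same block as P1
k = 50


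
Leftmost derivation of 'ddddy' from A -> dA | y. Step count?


Derivation: A => dA => ddA => dddA => ddddA => ddddy
Steps: 5


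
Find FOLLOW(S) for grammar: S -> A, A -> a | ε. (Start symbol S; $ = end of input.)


$ ∈ FOLLOW(S). For each A -> αBβ: add FIRST(β)\{ε} to FOLLOW(B); if β nullable, add FOLLOW(A).
FOLLOW(S) = {$}


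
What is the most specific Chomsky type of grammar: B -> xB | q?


Right-linear: every RHS is a terminal or a terminal followed by one nonterminal
Classification: Type 3 (Regular)


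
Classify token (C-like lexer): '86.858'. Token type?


Pattern: digits with a decimal point
Type: FLOAT_LITERAL


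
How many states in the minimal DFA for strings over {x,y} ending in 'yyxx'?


Track the longest suffix of input matching a prefix of 'yyxx': 5 classes (prefixes of length 0..4)
Minimal DFA: 5 states


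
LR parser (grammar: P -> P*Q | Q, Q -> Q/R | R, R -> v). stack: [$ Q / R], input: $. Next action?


handle 'Q/R' on top
Action: reduce (Q -> Q/R)


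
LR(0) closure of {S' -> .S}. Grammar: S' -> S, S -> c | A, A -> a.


Start: S' -> .S
For each item with dot before a nonterminal B, add B -> .γ for every B-production
Closure: [S' -> .S, S -> .c, S -> .A, A -> .a]


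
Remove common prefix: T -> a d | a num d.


Common prefix: 'a'
Factored: T -> a T', T' -> d | num d


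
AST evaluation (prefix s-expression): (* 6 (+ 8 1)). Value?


Evaluate inner: (+ 8 1) = 9
Evaluate root: (* 6 9) = 54
Result: 54


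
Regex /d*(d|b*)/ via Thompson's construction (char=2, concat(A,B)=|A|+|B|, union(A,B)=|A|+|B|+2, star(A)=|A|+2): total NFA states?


Syntax tree has 3 char leaf(s), 1 union(s), 2 star(s)
chars contribute 3×2 = 6; each union adds +2; each star adds +2
Total: 6 + 2 + 4 = 12 states


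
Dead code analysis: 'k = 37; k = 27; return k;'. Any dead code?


first assignment to k is overwritten before any read
Dead: 'k = 37'


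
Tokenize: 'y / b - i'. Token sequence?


Scan left to right, longest-match per lexeme
Tokens: ID(y), OP(/), ID(b), OP(-), ID(i)


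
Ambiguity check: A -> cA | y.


right-linear, alternatives start with distinct terminals 'c' vs 'y': unique leftmost derivation
Unambiguous


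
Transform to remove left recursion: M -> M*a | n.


Left-recursive alternatives: M*a; non-recursive: n
Introduce M': M -> nM', M' -> *aM' | ε


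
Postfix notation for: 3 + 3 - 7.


Left to right (same or higher precedence on left)
Postfix: 3 3 + 7 -


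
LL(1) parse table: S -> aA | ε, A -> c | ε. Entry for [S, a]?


For [S, a]: 'a' ∈ FIRST(aA)
Entry: S -> aA


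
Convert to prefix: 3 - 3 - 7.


left-to-right (same/higher precedence on left): tree is (- (- 3 3) 7)
Prefix: - - 3 3 7


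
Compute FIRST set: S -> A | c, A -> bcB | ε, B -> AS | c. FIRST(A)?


Per alternative of A: FIRST(bcB) = {b}; FIRST(ε) = {ε}
FIRST(A) = {b, ε}


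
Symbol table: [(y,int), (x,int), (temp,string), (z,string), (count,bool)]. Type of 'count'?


Lookup 'count' → type bool


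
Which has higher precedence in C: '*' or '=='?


'*' is multiplicative (level 10); '==' is equality (level 6)
Higher level binds tighter
'*' has higher precedence than '=='


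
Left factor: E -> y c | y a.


Common prefix: 'y'
Factored: E -> y E', E' -> c | a


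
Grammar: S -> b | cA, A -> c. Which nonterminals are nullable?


A nonterminal is nullable iff some alternative derives ε (directly, or every symbol in it is nullable)
Nullable: {}


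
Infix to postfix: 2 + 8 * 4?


* has higher precedence, evaluate 8*4 first
Postfix: 2 8 4 * +


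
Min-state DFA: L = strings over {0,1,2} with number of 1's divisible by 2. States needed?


Track (count of 1) mod 2: states 0..1, accept at 0
Minimal DFA: 2 states


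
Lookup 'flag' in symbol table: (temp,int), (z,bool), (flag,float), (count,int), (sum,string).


Lookup 'flag' → type float


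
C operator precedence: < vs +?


'+' is additive (level 9); '<' is relational (level 7)
Higher level binds tighter
'+' has higher precedence than '<'


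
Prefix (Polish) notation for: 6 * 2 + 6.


left-to-right (same/higher precedence on left): tree is (+ (* 6 2) 6)
Prefix: + * 6 2 6


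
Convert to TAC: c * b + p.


Break into single-operator statements:
t1 = c * b
t2 = t1 + p


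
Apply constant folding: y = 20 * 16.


20 * 16 = 320 at compile time
Optimized: y = 320


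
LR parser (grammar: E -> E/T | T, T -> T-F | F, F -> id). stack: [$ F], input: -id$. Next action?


'F' (not preceded by T-) is the handle for T -> F
Action: reduce (T -> F)
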